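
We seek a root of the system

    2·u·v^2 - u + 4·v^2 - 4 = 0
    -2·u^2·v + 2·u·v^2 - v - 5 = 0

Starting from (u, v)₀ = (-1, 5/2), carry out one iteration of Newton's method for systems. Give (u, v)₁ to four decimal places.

(-0.6622, 1.1615)

At (-1, 5/2): F = (9.5000, -25.0000).
Jacobian J = [[2·v^2 - 1, 4·u·v + 8·v], [-4·u·v + 2·v^2, -2·u^2 + 4·u·v - 1]].
At the point, J = [[11.5000, 10.0000], [22.5000, -13.0000]] (det J = -374.5000).
Solving J·Δ = −F gives Δ = (0.3378, -1.3385).
Then the next iterate is (u, v)₁ = (-0.6622, 1.1615).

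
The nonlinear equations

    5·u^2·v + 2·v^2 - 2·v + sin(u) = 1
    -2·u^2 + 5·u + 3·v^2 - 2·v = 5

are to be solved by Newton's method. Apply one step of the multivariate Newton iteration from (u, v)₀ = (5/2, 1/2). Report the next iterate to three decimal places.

(1.435, 0.427)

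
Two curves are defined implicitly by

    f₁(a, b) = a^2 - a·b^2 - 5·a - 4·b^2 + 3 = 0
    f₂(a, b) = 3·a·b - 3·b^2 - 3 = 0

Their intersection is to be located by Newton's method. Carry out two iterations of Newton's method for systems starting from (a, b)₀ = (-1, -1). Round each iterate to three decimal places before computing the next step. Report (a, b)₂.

At (-1, -1): F = (6.000, -3.000).
Jacobian J = [[2·a - b^2 - 5, -2·a·b - 8·b], [3·b, 3·a - 6·b]].
At the point, J = [[-8.000, 6.000], [-3.000, 3.000]] (det J = -6.000).
Solving J·Δ = −F gives Δ = (6.000, 7.000).
Then the next iterate is (a, b)₁ = (5.000, 6.000).
Round to (5.000, 6.000) and repeat: F = (-321.000, -21.000), J = [[-31.000, -108.000], [18.000, -21.000]].
Δ = (-1.724, -2.477), so (a, b)₂ = (3.276, 3.523).

(3.276, 3.523)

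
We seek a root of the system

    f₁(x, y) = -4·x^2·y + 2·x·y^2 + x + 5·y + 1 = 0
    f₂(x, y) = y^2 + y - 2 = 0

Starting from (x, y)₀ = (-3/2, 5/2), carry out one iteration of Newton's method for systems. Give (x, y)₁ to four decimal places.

At (-3/2, 5/2): F = (-29.2500, 6.7500).
Jacobian J = [[-8·x·y + 2·y^2 + 1, -4·x^2 + 4·x·y + 5], [0, 2·y + 1]].
At the point, J = [[43.5000, -19.0000], [0.0000, 6.0000]] (det J = 261.0000).
Solving J·Δ = −F gives Δ = (0.1810, -1.1250).
Then the next iterate is (x, y)₁ = (-1.3190, 1.3750).

(-1.3190, 1.3750)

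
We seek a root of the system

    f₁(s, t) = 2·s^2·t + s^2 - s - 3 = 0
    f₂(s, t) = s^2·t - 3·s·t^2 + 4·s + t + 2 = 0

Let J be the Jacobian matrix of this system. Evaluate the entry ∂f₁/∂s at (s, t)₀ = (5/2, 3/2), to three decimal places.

19.000

∂f₁/∂s = 4·s·t + 2·s - 1.
At (5/2, 3/2) this is 19.000.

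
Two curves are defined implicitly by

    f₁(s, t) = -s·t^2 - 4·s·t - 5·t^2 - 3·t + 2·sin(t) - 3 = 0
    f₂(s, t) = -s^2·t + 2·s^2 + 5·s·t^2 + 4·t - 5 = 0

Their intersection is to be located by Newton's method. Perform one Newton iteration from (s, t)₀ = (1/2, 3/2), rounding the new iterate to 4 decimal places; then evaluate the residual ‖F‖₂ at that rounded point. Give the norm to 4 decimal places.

5.3258

At (1/2, 3/2): F = (-20.880010, 6.7500).
Jacobian J = [[-t^2 - 4·t, -2·s·t - 4·s - 10·t + 2·cos(t) - 3], [-2·s·t + 4·s + 5·t^2, -s^2 + 10·s·t + 4]].
At the point, J = [[-8.2500, -21.358526], [11.7500, 11.2500]] (det J = 158.150176).
Solving J·Δ = −F gives Δ = (0.5737, -1.1992).
Then the next iterate is (s, t)₁ = (1.0737, 0.3008).
Re-evaluating at (1.0737, 0.3008): F = (-5.151259, -1.352163), so ‖F‖₂ = 5.3258.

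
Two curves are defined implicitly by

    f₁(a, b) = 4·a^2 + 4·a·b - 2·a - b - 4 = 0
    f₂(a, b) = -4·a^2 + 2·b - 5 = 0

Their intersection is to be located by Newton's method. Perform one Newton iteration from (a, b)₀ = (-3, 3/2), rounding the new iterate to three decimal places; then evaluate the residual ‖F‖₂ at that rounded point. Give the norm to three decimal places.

11.820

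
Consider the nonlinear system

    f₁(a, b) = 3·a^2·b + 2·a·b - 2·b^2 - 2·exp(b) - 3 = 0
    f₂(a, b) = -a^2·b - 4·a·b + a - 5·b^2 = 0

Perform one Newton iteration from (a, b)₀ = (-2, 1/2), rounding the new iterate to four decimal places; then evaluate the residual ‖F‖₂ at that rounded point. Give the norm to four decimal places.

227.3359

At (-2, 1/2): F = (-2.797443, -1.2500).
Jacobian J = [[6·a·b + 2·b, 3·a^2 + 2·a - 4·b - 2·exp(b)], [-2·a·b - 4·b + 1, -a^2 - 4·a - 10·b]].
At the point, J = [[-5.0000, 2.702557], [1.0000, -1.0000]] (det J = 2.297443).
Solving J·Δ = −F gives Δ = (-2.6880, -3.9380).
Then the next iterate is (a, b)₁ = (-4.6880, -3.4380).
Re-evaluating at (-4.6880, -3.4380): F = (-221.143584, -52.698487), so ‖F‖₂ = 227.3359.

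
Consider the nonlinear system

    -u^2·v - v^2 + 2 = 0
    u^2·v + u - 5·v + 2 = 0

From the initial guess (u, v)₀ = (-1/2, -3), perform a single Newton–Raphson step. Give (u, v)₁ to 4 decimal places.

At (-1/2, -3): F = (-6.2500, 15.7500).
Jacobian J = [[-2·u·v, -u^2 - 2·v], [2·u·v + 1, u^2 - 5]].
At the point, J = [[-3.0000, 5.7500], [4.0000, -4.7500]] (det J = -8.7500).
Solving J·Δ = −F gives Δ = (-6.9571, -2.5429).
Then the next iterate is (u, v)₁ = (-7.4571, -5.5429).

(-7.4571, -5.5429)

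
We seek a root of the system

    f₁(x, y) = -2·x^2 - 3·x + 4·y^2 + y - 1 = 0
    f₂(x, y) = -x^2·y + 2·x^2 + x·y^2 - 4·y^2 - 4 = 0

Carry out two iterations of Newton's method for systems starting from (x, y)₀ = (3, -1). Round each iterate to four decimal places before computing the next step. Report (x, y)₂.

At (3, -1): F = (-25.0000, 22.0000).
Jacobian J = [[-4·x - 3, 8·y + 1], [-2·x·y + 4·x + y^2, -x^2 + 2·x·y - 8·y]].
At the point, J = [[-15.0000, -7.0000], [19.0000, -7.0000]] (det J = 238.0000).
Solving J·Δ = −F gives Δ = (-1.3824, -0.6092).
Then the next iterate is (x, y)₁ = (1.6176, -1.6092).
Round to (1.6176, -1.6092) and repeat: F = (-2.337161, -0.725343), J = [[-9.4704, -11.8736], [14.266008, 5.050886]].
Δ = (0.1680, -0.3308), so (x, y)₂ = (1.7856, -1.9400).

(1.7856, -1.9400)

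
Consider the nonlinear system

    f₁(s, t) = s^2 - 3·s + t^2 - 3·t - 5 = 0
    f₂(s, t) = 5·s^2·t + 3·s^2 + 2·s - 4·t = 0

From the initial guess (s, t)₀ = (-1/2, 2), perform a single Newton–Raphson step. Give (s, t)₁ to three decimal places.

(-1.418, 3.580)

At (-1/2, 2): F = (-5.250, -5.750).
Jacobian J = [[2·s - 3, 2·t - 3], [10·s·t + 6·s + 2, 5·s^2 - 4]].
At the point, J = [[-4.000, 1.000], [-11.000, -2.750]] (det J = 22.000).
Solving J·Δ = −F gives Δ = (-0.918, 1.580).
Then the next iterate is (s, t)₁ = (-1.418, 3.580).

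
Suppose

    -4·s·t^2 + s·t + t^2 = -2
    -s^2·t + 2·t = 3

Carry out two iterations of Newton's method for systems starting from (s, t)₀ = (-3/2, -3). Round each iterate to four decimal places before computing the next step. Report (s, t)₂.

(-2.4728, -0.2117)

At (-3/2, -3): F = (69.5000, -2.2500).
Jacobian J = [[-4·t^2 + t, -8·s·t + s + 2·t], [-2·s·t, -s^2 + 2]].
At the point, J = [[-39.0000, -43.5000], [-9.0000, -0.2500]] (det J = -381.7500).
Solving J·Δ = −F gives Δ = (-0.3019, 1.8684).
Then the next iterate is (s, t)₁ = (-1.8019, -1.1316).
Round to (-1.8019, -1.1316) and repeat: F = (14.549014, -1.589072), J = [[-6.253674, -20.377340], [-4.078060, -1.246844]].
Δ = (-0.6709, 0.9199), so (s, t)₂ = (-2.4728, -0.2117).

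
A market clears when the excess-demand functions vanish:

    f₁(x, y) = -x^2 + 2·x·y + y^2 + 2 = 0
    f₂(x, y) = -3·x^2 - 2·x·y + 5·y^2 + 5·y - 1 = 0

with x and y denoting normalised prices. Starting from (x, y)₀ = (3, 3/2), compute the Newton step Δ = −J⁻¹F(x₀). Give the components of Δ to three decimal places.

(-1.522, -0.980)

At (3, 3/2): F = (4.250, -18.250).
Jacobian J = [[-2·x + 2·y, 2·x + 2·y], [-6·x - 2·y, -2·x + 10·y + 5]].
At the point, J = [[-3.000, 9.000], [-21.000, 14.000]] (det J = 147.000).
Solving J·Δ = −F gives Δ = (-1.522, -0.980).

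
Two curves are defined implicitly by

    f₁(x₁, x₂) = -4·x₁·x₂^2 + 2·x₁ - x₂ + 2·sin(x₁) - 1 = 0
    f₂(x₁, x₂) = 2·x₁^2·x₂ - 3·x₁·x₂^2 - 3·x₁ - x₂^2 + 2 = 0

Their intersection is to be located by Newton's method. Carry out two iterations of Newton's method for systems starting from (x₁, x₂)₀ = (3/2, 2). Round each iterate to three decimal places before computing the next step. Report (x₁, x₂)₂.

(2.714, 0.561)

At (3/2, 2): F = (-22.00501, -15.500).
Jacobian J = [[-4·x₂^2 + 2·cos(x₁) + 2, -8·x₁·x₂ - 1], [4·x₁·x₂ - 3·x₂^2 - 3, 2·x₁^2 - 6·x₁·x₂ - 2·x₂]].
At the point, J = [[-13.85853, -25.000], [-3.000, -17.500]] (det J = 167.52420).
Solving J·Δ = −F gives Δ = (0.014, -0.888).
Then the next iterate is (x₁, x₂)₁ = (1.514, 1.112).
Round to (1.514, 1.112) and repeat: F = (-4.57574, -4.29708), J = [[-2.83264, -14.46854], [0.02464, -7.74102]].
Δ = (1.200, -0.551), so (x₁, x₂)₂ = (2.714, 0.561).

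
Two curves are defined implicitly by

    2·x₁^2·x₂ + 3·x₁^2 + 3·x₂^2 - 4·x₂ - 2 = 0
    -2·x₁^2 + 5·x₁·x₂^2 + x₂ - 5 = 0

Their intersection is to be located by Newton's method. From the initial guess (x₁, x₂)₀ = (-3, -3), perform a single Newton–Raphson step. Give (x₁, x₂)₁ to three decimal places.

At (-3, -3): F = (10.000, -161.000).
Jacobian J = [[4·x₁·x₂ + 6·x₁, 2·x₁^2 + 6·x₂ - 4], [-4·x₁ + 5·x₂^2, 10·x₁·x₂ + 1]].
At the point, J = [[18.000, -4.000], [57.000, 91.000]] (det J = 1866.000).
Solving J·Δ = −F gives Δ = (-0.143, 1.859).
Then the next iterate is (x₁, x₂)₁ = (-3.143, -1.141).

(-3.143, -1.141)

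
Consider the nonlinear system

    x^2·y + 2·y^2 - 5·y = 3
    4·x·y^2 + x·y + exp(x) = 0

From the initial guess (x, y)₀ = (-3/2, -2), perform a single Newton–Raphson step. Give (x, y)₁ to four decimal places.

(-1.5448, -1.0483)

At (-3/2, -2): F = (10.5000, -20.776870).
Jacobian J = [[2·x·y, x^2 + 4·y - 5], [4·y^2 + y + exp(x), 8·x·y + x]].
At the point, J = [[6.0000, -10.7500], [14.223130, 22.5000]] (det J = 287.898649).
Solving J·Δ = −F gives Δ = (-0.0448, 0.9517).
Then the next iterate is (x, y)₁ = (-1.5448, -1.0483).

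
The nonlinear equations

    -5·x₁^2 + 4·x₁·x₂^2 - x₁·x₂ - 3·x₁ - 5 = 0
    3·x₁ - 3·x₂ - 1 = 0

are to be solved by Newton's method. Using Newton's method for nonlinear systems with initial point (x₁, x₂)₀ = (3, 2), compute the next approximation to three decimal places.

At (3, 2): F = (-17.000, 2.000).
Jacobian J = [[-10·x₁ + 4·x₂^2 - x₂ - 3, 8·x₁·x₂ - x₁], [3, -3]].
At the point, J = [[-19.000, 45.000], [3.000, -3.000]] (det J = -78.000).
Solving J·Δ = −F gives Δ = (-0.500, 0.167).
Then the next iterate is (x₁, x₂)₁ = (2.500, 2.167).

(2.500, 2.167)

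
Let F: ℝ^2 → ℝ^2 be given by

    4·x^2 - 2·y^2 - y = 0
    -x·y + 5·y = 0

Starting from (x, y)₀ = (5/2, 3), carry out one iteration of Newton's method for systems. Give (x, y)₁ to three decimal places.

(-7.273, -11.727)

At (5/2, 3): F = (4.000, 7.500).
Jacobian J = [[8·x, -4·y - 1], [-y, -x + 5]].
At the point, J = [[20.000, -13.000], [-3.000, 2.500]] (det J = 11.000).
Solving J·Δ = −F gives Δ = (-9.773, -14.727).
Then the next iterate is (x, y)₁ = (-7.273, -11.727).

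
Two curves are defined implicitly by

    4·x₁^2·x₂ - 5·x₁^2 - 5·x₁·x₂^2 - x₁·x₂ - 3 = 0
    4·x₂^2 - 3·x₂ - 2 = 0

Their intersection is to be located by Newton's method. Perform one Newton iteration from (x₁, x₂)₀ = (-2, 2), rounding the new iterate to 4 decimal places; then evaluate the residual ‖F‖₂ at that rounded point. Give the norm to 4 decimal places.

14.6321

At (-2, 2): F = (53.0000, 8.0000).
Jacobian J = [[8·x₁·x₂ - 10·x₁ - 5·x₂^2 - x₂, 4·x₁^2 - 10·x₁·x₂ - x₁], [0, 8·x₂ - 3]].
At the point, J = [[-34.0000, 58.0000], [0.0000, 13.0000]] (det J = -442.0000).
Solving J·Δ = −F gives Δ = (0.5090, -0.6154).
Then the next iterate is (x₁, x₂)₁ = (-1.4910, 1.3846).
Re-evaluating at (-1.4910, 1.3846): F = (14.553454, 1.514669), so ‖F‖₂ = 14.6321.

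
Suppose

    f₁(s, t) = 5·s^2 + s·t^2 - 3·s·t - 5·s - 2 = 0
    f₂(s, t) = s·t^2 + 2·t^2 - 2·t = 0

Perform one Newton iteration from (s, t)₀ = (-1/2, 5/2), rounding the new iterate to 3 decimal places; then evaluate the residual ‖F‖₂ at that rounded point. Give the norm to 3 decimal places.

0.763

At (-1/2, 5/2): F = (2.375, 4.375).
Jacobian J = [[10·s + t^2 - 3·t - 5, 2·s·t - 3·s], [t^2, 2·s·t + 4·t - 2]].
At the point, J = [[-11.250, -1.000], [6.250, 5.500]] (det J = -55.625).
Solving J·Δ = −F gives Δ = (0.313, -1.152).
Then the next iterate is (s, t)₁ = (-0.187, 1.348).
Re-evaluating at (-0.187, 1.348): F = (-0.47373, 0.59841), so ‖F‖₂ = 0.763.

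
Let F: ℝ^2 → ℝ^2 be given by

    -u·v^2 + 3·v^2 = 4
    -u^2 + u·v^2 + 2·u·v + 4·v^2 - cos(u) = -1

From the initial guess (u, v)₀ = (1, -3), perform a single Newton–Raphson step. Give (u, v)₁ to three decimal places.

(0.746, -1.643)

At (1, -3): F = (14.000, 38.45970).
Jacobian J = [[-v^2, -2·u·v + 6·v], [-2·u + v^2 + 2·v + sin(u), 2·u·v + 2·u + 8·v]].
At the point, J = [[-9.000, -12.000], [1.84147, -28.000]] (det J = 274.09765).
Solving J·Δ = −F gives Δ = (-0.254, 1.357).
Then the next iterate is (u, v)₁ = (0.746, -1.643).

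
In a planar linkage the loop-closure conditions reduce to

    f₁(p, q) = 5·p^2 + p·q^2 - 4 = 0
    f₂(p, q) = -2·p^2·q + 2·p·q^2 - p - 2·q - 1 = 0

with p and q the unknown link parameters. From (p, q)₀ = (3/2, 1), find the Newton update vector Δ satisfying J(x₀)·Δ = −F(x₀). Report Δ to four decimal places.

(-1.9464, 7.4643)

At (3/2, 1): F = (8.7500, -6.0000).
Jacobian J = [[10·p + q^2, 2·p·q], [-4·p·q + 2·q^2 - 1, -2·p^2 + 4·p·q - 2]].
At the point, J = [[16.0000, 3.0000], [-5.0000, -0.5000]] (det J = 7.0000).
Solving J·Δ = −F gives Δ = (-1.9464, 7.4643).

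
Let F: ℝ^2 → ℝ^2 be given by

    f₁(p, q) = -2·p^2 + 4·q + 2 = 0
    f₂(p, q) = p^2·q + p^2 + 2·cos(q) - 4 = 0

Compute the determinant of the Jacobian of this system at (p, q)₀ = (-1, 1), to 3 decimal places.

J = [[-4·p, 4], [2·p·q + 2·p, p^2 - 2·sin(q)]].
At the point, J = [[4.000, 4.000], [-4.000, -0.68294]].
det J = 13.268.

13.268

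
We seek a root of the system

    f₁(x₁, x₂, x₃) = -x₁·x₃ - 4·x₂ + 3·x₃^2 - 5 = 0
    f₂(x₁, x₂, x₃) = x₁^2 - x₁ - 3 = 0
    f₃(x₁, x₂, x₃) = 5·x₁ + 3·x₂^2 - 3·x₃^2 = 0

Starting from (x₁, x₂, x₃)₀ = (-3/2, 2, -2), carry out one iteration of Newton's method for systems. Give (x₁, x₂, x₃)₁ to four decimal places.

(-1.3125, 3.4411, -2.8942)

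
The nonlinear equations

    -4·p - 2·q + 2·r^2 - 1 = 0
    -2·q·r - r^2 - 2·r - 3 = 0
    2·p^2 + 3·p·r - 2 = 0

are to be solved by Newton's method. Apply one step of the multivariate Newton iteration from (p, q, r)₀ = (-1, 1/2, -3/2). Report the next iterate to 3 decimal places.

(-0.769, 0.750, -0.654)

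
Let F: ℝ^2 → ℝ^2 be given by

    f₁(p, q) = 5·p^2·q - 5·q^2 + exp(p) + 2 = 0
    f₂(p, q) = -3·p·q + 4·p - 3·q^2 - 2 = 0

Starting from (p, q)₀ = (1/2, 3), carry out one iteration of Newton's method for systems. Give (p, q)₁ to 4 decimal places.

(0.1319, 1.4790)

At (1/2, 3): F = (-37.601279, -31.5000).
Jacobian J = [[10·p·q + exp(p), 5·p^2 - 10·q], [-3·q + 4, -3·p - 6·q]].
At the point, J = [[16.648721, -28.7500], [-5.0000, -19.5000]] (det J = -468.400065).
Solving J·Δ = −F gives Δ = (-0.3681, -1.5210).
Then the next iterate is (p, q)₁ = (0.1319, 1.4790).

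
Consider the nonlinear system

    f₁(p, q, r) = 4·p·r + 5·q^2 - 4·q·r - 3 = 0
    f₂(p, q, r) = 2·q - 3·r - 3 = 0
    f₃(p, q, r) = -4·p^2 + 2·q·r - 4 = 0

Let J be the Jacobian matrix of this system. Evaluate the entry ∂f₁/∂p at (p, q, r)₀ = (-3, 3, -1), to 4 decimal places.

∂f₁/∂p = 4·r.
At (-3, 3, -1) this is -4.0000.

-4.0000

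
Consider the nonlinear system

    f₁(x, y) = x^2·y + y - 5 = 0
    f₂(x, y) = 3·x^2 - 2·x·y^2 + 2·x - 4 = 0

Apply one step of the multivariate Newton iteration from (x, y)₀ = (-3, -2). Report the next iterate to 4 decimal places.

At (-3, -2): F = (-25.0000, 41.0000).
Jacobian J = [[2·x·y, x^2 + 1], [6·x - 2·y^2 + 2, -4·x·y]].
At the point, J = [[12.0000, 10.0000], [-24.0000, -24.0000]] (det J = -48.0000).
Solving J·Δ = −F gives Δ = (3.9583, -2.2500).
Then the next iterate is (x, y)₁ = (0.9583, -4.2500).

(0.9583, -4.2500)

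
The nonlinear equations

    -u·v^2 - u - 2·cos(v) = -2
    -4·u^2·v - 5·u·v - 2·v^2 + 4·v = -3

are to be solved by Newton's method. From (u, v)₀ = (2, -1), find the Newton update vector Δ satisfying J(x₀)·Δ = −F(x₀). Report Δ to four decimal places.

At (2, -1): F = (-3.080605, 23.0000).
Jacobian J = [[-v^2 - 1, -2·u·v + 2·sin(v)], [-8·u·v - 5·v, -4·u^2 - 5·u - 4·v + 4]].
At the point, J = [[-2.0000, 2.317058], [21.0000, -18.0000]] (det J = -12.658219).
Solving J·Δ = −F gives Δ = (0.1705, 1.4767).

(0.1705, 1.4767)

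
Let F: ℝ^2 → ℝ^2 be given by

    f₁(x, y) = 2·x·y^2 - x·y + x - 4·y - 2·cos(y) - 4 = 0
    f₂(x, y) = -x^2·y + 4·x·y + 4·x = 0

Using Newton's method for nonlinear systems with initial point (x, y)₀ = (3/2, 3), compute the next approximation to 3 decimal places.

(-4.711, 9.994)

At (3/2, 3): F = (9.97998, 17.250).
Jacobian J = [[2·y^2 - y + 1, 4·x·y - x + 2·sin(y) - 4], [-2·x·y + 4·y + 4, -x^2 + 4·x]].
At the point, J = [[16.000, 12.78224], [7.000, 3.750]] (det J = -29.47568).
Solving J·Δ = −F gives Δ = (-6.211, 6.994).
Then the next iterate is (x, y)₁ = (-4.711, 9.994).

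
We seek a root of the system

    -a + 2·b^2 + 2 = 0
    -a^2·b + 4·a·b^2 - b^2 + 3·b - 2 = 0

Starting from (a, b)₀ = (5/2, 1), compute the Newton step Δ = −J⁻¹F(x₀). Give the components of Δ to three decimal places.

(0.663, -0.209)

At (5/2, 1): F = (1.500, 3.750).
Jacobian J = [[-1, 4·b], [-2·a·b + 4·b^2, -a^2 + 8·a·b - 2·b + 3]].
At the point, J = [[-1.000, 4.000], [-1.000, 14.750]] (det J = -10.750).
Solving J·Δ = −F gives Δ = (0.663, -0.209).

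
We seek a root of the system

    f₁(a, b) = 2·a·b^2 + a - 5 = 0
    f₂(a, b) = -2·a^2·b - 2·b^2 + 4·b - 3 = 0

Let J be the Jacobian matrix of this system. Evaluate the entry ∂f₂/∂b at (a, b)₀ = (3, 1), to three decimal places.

-18.000

∂f₂/∂b = -2·a^2 - 4·b + 4.
At (3, 1) this is -18.000.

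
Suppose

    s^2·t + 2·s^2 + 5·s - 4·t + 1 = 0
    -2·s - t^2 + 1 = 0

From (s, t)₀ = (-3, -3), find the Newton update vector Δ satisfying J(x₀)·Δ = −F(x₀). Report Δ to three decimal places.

(0.737, 0.579)

At (-3, -3): F = (-11.000, -2.000).
Jacobian J = [[2·s·t + 4·s + 5, s^2 - 4], [-2, -2·t]].
At the point, J = [[11.000, 5.000], [-2.000, 6.000]] (det J = 76.000).
Solving J·Δ = −F gives Δ = (0.737, 0.579).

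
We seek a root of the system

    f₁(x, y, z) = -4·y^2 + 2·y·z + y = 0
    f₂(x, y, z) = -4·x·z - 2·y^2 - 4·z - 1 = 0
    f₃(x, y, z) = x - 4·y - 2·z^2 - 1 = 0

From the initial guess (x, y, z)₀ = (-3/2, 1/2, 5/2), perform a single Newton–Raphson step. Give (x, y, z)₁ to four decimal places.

(-1.4351, 0.3084, 0.8831)

At (-3/2, 1/2, 5/2): F = (2.0000, 3.5000, -17.0000).
Jacobian J = [[0, -8·y + 2·z + 1, 2·y], [-4·z, -4·y, -4·x - 4], [1, -4, -4·z]].
At the point, J = [[0.0000, 2.0000, 1.0000], [-10.0000, -2.0000, 2.0000], [1.0000, -4.0000, -10.0000]] (det J = -154.0000).
Solving J·Δ = −F gives Δ = (0.0649, -0.1916, -1.6169).
Then the next iterate is (x, y, z)₁ = (-1.4351, 0.3084, 0.8831).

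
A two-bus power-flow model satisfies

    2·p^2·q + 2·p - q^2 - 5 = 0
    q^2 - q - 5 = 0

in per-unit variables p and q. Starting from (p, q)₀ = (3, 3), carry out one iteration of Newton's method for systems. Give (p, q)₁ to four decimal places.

(1.8526, 2.8000)

At (3, 3): F = (46.0000, 1.0000).
Jacobian J = [[4·p·q + 2, 2·p^2 - 2·q], [0, 2·q - 1]].
At the point, J = [[38.0000, 12.0000], [0.0000, 5.0000]] (det J = 190.0000).
Solving J·Δ = −F gives Δ = (-1.1474, -0.2000).
Then the next iterate is (p, q)₁ = (1.8526, 2.8000).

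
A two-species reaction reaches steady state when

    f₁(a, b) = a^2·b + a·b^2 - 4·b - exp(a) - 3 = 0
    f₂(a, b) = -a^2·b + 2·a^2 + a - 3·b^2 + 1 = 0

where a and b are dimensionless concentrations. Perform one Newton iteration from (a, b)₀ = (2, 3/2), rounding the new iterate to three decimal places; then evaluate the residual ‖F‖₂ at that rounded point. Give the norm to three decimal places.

At (2, 3/2): F = (-5.88906, -1.750).
Jacobian J = [[2·a·b + b^2 - exp(a), a^2 + 2·a·b - 4], [-2·a·b + 4·a + 1, -a^2 - 6·b]].
At the point, J = [[0.86094, 6.000], [3.000, -13.000]] (det J = -29.19227).
Solving J·Δ = −F gives Δ = (2.982, 0.554).
Then the next iterate is (a, b)₁ = (4.982, 2.054).
Re-evaluating at (4.982, 2.054): F = (-84.98204, -8.01505), so ‖F‖₂ = 85.359.

85.359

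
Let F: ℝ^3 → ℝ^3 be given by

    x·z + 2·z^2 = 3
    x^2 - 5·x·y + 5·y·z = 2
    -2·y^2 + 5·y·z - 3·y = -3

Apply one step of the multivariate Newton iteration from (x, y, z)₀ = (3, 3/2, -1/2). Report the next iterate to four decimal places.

(-2.8050, 1.3679, 0.5975)

At (3, 3/2, -1/2): F = (-4.0000, -19.2500, -9.7500).
Jacobian J = [[z, 0, x + 4·z], [2·x - 5·y, -5·x + 5·z, 5·y], [0, -4·y + 5·z - 3, 5·y]].
At the point, J = [[-0.5000, 0.0000, 1.0000], [-1.5000, -17.5000, 7.5000], [0.0000, -11.5000, 7.5000]] (det J = 39.7500).
Solving J·Δ = −F gives Δ = (-5.8050, -0.1321, 1.0975).
Then the next iterate is (x, y, z)₁ = (-2.8050, 1.3679, 0.5975).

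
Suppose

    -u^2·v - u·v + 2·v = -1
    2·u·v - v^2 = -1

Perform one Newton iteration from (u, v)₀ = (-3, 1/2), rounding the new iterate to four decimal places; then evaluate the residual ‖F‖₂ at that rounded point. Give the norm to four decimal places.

0.2509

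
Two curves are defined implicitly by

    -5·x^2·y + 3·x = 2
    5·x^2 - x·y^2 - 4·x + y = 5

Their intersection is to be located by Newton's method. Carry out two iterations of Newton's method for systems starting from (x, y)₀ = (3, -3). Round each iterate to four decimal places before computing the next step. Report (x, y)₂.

At (3, -3): F = (142.0000, -2.0000).
Jacobian J = [[-10·x·y + 3, -5·x^2], [10·x - y^2 - 4, -2·x·y + 1]].
At the point, J = [[93.0000, -45.0000], [17.0000, 19.0000]] (det J = 2532.0000).
Solving J·Δ = −F gives Δ = (-1.0300, 1.0269).
Then the next iterate is (x, y)₁ = (1.9700, -1.9731).
Round to (1.9700, -1.9731) and repeat: F = (42.197019, -3.118054), J = [[41.870070, -19.4045], [11.806876, 8.774014]].
Δ = (-0.5193, 1.0541), so (x, y)₂ = (1.4507, -0.9190).

(1.4507, -0.9190)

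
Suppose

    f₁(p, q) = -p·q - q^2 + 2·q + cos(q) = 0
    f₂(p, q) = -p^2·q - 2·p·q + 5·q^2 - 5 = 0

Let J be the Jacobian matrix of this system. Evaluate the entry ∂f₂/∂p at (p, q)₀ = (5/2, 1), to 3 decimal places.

-7.000

∂f₂/∂p = -2·p·q - 2·q.
At (5/2, 1) this is -7.000.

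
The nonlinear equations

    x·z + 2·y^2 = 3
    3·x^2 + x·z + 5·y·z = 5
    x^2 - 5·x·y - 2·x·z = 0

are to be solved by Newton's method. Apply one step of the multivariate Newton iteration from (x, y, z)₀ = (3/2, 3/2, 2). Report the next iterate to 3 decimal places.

(-0.052, 1.281, 1.947)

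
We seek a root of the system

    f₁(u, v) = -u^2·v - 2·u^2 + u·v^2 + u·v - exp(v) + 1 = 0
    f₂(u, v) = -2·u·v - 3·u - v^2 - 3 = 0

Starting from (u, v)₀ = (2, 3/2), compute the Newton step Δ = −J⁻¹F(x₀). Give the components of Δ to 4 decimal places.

(-0.8940, -1.6980)

At (2, 3/2): F = (-9.981689, -17.2500).
Jacobian J = [[-2·u·v - 4·u + v^2 + v, -u^2 + 2·u·v + u - exp(v)], [-2·v - 3, -2·u - 2·v]].
At the point, J = [[-10.2500, -0.481689], [-6.0000, -7.0000]] (det J = 68.859866).
Solving J·Δ = −F gives Δ = (-0.8940, -1.6980).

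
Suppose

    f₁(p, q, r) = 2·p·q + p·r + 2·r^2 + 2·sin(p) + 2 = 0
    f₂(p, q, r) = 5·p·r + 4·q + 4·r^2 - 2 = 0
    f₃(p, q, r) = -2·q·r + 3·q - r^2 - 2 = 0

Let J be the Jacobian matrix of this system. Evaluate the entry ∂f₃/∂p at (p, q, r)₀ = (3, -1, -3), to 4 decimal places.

∂f₃/∂p = 0.
At (3, -1, -3) this is 0.0000.

0.0000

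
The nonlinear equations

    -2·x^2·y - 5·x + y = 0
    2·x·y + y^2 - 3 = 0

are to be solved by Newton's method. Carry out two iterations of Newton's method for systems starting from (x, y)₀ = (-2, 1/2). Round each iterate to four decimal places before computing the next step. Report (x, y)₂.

At (-2, 1/2): F = (6.5000, -4.7500).
Jacobian J = [[-4·x·y - 5, -2·x^2 + 1], [2·y, 2·x + 2·y]].
At the point, J = [[-1.0000, -7.0000], [1.0000, -3.0000]] (det J = 10.0000).
Solving J·Δ = −F gives Δ = (5.2750, 0.1750).
Then the next iterate is (x, y)₁ = (3.2750, 0.6750).
Round to (3.2750, 0.6750) and repeat: F = (-30.179594, 1.876875), J = [[-13.8425, -20.451250], [1.3500, 7.9000]].
Δ = (-2.4470, 0.1806), so (x, y)₂ = (0.8280, 0.8556).

(0.8280, 0.8556)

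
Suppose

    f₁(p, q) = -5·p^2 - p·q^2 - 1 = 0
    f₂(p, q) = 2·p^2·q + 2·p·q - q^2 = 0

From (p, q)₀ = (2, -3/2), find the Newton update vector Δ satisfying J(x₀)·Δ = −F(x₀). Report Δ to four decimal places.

(-1.0708, 0.2792)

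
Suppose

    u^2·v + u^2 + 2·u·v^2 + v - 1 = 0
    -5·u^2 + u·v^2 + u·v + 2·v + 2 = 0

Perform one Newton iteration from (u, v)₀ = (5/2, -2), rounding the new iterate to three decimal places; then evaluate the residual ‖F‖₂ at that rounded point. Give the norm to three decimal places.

At (5/2, -2): F = (10.750, -28.250).
Jacobian J = [[2·u·v + 2·u + 2·v^2, u^2 + 4·u·v + 1], [-10·u + v^2 + v, 2·u·v + u + 2]].
At the point, J = [[3.000, -12.750], [-23.000, -5.500]] (det J = -309.750).
Solving J·Δ = −F gives Δ = (-1.354, 0.525).
Then the next iterate is (u, v)₁ = (1.146, -1.475).
Re-evaluating at (1.146, -1.475): F = (1.88771, -6.71366), so ‖F‖₂ = 6.974.

6.974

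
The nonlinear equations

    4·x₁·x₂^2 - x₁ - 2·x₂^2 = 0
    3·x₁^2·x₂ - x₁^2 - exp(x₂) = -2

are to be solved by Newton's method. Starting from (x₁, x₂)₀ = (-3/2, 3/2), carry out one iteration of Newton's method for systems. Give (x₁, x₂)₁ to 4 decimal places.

(-1.1065, 0.9437)

At (-3/2, 3/2): F = (-16.5000, 5.393311).
Jacobian J = [[4·x₂^2 - 1, 8·x₁·x₂ - 4·x₂], [6·x₁·x₂ - 2·x₁, 3·x₁^2 - exp(x₂)]].
At the point, J = [[8.0000, -24.0000], [-10.5000, 2.268311]] (det J = -233.853513).
Solving J·Δ = −F gives Δ = (0.3935, -0.5563).
Then the next iterate is (x₁, x₂)₁ = (-1.1065, 0.9437).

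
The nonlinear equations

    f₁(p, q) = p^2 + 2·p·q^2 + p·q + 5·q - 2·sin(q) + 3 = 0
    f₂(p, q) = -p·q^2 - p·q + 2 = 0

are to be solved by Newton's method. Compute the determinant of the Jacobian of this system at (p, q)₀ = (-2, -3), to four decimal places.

J = [[2·p + 2·q^2 + q, 4·p·q + p - 2·cos(q) + 5], [-q^2 - q, -2·p·q - p]].
At the point, J = [[11.0000, 28.979985], [-6.0000, -10.0000]].
det J = 63.8799.

63.8799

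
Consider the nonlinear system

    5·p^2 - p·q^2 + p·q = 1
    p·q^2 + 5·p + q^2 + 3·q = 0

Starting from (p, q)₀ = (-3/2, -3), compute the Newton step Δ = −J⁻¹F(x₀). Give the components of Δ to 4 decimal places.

At (-3/2, -3): F = (28.2500, -21.0000).
Jacobian J = [[10·p - q^2 + q, -2·p·q + p], [q^2 + 5, 2·p·q + 2·q + 3]].
At the point, J = [[-27.0000, -10.5000], [14.0000, 6.0000]] (det J = -15.0000).
Solving J·Δ = −F gives Δ = (-3.4000, 11.4333).

(-3.4000, 11.4333)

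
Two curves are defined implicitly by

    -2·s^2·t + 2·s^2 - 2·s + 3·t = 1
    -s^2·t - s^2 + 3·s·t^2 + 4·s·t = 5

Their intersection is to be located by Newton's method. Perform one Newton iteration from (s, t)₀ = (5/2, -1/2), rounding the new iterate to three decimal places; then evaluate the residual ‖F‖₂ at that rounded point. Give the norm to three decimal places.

5.645

At (5/2, -1/2): F = (11.250, -11.250).
Jacobian J = [[-4·s·t + 4·s - 2, -2·s^2 + 3], [-2·s·t - 2·s + 3·t^2 + 4·t, -s^2 + 6·s·t + 4·s]].
At the point, J = [[13.000, -9.500], [-3.750, -3.750]] (det J = -84.375).
Solving J·Δ = −F gives Δ = (-1.767, -1.233).
Then the next iterate is (s, t)₁ = (0.733, -1.733).
Re-evaluating at (0.733, -1.733): F = (-4.72818, -3.08309), so ‖F‖₂ = 5.645.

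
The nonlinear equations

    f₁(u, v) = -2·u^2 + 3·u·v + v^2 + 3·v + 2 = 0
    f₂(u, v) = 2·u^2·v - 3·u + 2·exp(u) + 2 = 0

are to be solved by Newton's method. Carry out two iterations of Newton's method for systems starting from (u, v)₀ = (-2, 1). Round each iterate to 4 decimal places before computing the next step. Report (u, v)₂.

(-1.5766, -1.8091)

At (-2, 1): F = (-8.0000, 16.270671).
Jacobian J = [[-4·u + 3·v, 3·u + 2·v + 3], [4·u·v + 2·exp(u) - 3, 2·u^2]].
At the point, J = [[11.0000, -1.0000], [-10.729329, 8.0000]] (det J = 77.270671).
Solving J·Δ = −F gives Δ = (0.6177, -1.2054).
Then the next iterate is (u, v)₁ = (-1.3823, -0.2054).
Round to (-1.3823, -0.2054) and repeat: F = (-1.543744, 5.863964), J = [[4.9130, -1.5577], [-1.362301, 3.821507]].
Δ = (-0.1943, -1.6037), so (u, v)₂ = (-1.5766, -1.8091).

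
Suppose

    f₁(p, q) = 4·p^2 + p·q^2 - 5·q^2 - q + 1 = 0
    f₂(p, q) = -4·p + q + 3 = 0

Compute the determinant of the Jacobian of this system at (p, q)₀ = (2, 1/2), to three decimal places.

0.250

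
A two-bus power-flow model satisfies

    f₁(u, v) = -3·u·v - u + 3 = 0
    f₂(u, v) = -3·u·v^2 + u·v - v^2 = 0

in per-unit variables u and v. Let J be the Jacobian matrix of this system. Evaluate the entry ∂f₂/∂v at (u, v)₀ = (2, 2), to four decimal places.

∂f₂/∂v = -6·u·v + u - 2·v.
At (2, 2) this is -26.0000.

-26.0000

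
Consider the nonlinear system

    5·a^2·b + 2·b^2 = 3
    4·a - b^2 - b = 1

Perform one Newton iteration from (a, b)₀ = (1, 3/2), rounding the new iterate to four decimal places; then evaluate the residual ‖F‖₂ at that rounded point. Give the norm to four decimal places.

2.0084

At (1, 3/2): F = (9.0000, -0.7500).
Jacobian J = [[10·a·b, 5·a^2 + 4·b], [4, -2·b - 1]].
At the point, J = [[15.0000, 11.0000], [4.0000, -4.0000]] (det J = -104.0000).
Solving J·Δ = −F gives Δ = (-0.2668, -0.4543).
Then the next iterate is (a, b)₁ = (0.7332, 1.0457).
Re-evaluating at (0.7332, 1.0457): F = (1.997726, -0.206388), so ‖F‖₂ = 2.0084.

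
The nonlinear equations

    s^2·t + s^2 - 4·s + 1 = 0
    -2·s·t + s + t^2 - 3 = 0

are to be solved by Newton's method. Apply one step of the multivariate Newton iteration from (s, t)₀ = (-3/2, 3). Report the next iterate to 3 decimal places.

At (-3/2, 3): F = (16.000, 13.500).
Jacobian J = [[2·s·t + 2·s - 4, s^2], [-2·t + 1, -2·s + 2·t]].
At the point, J = [[-16.000, 2.250], [-5.000, 9.000]] (det J = -132.750).
Solving J·Δ = −F gives Δ = (0.856, -1.024).
Then the next iterate is (s, t)₁ = (-0.644, 1.976).

(-0.644, 1.976)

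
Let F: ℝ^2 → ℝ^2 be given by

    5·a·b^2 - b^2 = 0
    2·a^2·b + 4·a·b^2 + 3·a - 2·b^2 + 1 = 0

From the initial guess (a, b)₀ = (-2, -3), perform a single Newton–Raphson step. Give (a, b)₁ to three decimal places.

At (-2, -3): F = (-99.000, -119.000).
Jacobian J = [[5·b^2, 10·a·b - 2·b], [4·a·b + 4·b^2 + 3, 2·a^2 + 8·a·b - 4·b]].
At the point, J = [[45.000, 66.000], [63.000, 68.000]] (det J = -1098.000).
Solving J·Δ = −F gives Δ = (1.022, 0.803).
Then the next iterate is (a, b)₁ = (-0.978, -2.197).

(-0.978, -2.197)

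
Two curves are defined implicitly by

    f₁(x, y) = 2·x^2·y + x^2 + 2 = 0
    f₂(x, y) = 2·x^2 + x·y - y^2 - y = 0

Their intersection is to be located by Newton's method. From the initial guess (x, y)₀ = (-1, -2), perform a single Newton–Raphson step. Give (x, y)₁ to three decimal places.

At (-1, -2): F = (-1.000, 2.000).
Jacobian J = [[4·x·y + 2·x, 2·x^2], [4·x + y, x - 2·y - 1]].
At the point, J = [[6.000, 2.000], [-6.000, 2.000]] (det J = 24.000).
Solving J·Δ = −F gives Δ = (0.250, -0.250).
Then the next iterate is (x, y)₁ = (-0.750, -2.250).

(-0.750, -2.250)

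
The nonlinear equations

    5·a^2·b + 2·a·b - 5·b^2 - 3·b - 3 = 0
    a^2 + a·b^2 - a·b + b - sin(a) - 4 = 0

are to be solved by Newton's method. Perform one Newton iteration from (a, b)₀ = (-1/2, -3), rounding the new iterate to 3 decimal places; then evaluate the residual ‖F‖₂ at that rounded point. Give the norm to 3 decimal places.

14.907

At (-1/2, -3): F = (-39.750, -12.27057).
Jacobian J = [[10·a·b + 2·b, 5·a^2 + 2·a - 10·b - 3], [2·a + b^2 - b - cos(a), 2·a·b - a + 1]].
At the point, J = [[9.000, 27.250], [10.12242, 4.500]] (det J = -235.33588).
Solving J·Δ = −F gives Δ = (0.661, 1.240).
Then the next iterate is (a, b)₁ = (0.161, -1.760).
Re-evaluating at (0.161, -1.760): F = (-14.00282, -5.11231), so ‖F‖₂ = 14.907.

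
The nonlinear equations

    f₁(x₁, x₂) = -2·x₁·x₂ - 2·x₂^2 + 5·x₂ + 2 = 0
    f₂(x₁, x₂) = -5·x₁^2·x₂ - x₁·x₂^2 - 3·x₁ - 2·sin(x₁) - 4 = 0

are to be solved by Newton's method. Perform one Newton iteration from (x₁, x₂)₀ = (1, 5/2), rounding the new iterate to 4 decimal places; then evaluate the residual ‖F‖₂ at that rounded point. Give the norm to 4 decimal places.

At (1, 5/2): F = (-3.0000, -27.432942).
Jacobian J = [[-2·x₂, -2·x₁ - 4·x₂ + 5], [-10·x₁·x₂ - x₂^2 - 2·cos(x₁) - 3, -5·x₁^2 - 2·x₁·x₂]].
At the point, J = [[-5.0000, -7.0000], [-35.330605, -10.0000]] (det J = -197.314232).
Solving J·Δ = −F gives Δ = (-0.8212, 0.1580).
Then the next iterate is (x₁, x₂)₁ = (0.1788, 2.6580).
Re-evaluating at (0.1788, 2.6580): F = (0.209571, -6.580187), so ‖F‖₂ = 6.5835.

6.5835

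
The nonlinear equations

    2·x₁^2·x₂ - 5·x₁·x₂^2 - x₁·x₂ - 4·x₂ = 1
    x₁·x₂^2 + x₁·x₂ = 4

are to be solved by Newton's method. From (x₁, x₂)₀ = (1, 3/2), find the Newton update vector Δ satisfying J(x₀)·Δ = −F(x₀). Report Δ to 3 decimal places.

(1.765, -1.593)

At (1, 3/2): F = (-16.750, -0.250).
Jacobian J = [[4·x₁·x₂ - 5·x₂^2 - x₂, 2·x₁^2 - 10·x₁·x₂ - x₁ - 4], [x₂^2 + x₂, 2·x₁·x₂ + x₁]].
At the point, J = [[-6.750, -18.000], [3.750, 4.000]] (det J = 40.500).
Solving J·Δ = −F gives Δ = (1.765, -1.593).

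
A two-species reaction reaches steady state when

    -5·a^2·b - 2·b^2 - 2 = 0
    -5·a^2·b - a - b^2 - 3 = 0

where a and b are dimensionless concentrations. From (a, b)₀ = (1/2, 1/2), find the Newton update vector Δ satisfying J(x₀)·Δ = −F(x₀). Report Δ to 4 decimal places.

At (1/2, 1/2): F = (-3.1250, -4.3750).
Jacobian J = [[-10·a·b, -5·a^2 - 4·b], [-10·a·b - 1, -5·a^2 - 2·b]].
At the point, J = [[-2.5000, -3.2500], [-3.5000, -2.2500]] (det J = -5.7500).
Solving J·Δ = −F gives Δ = (-1.2500, 0.0000).

(-1.2500, 0.0000)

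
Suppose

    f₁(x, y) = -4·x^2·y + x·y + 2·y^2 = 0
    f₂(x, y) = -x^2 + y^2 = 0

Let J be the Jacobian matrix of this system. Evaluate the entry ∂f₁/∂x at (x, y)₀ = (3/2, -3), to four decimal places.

33.0000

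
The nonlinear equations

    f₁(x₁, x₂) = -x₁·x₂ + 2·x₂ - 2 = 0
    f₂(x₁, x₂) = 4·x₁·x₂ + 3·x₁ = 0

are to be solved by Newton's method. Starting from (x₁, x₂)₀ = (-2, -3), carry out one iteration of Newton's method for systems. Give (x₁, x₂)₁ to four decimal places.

At (-2, -3): F = (-14.0000, 18.0000).
Jacobian J = [[-x₂, -x₁ + 2], [4·x₂ + 3, 4·x₁]].
At the point, J = [[3.0000, 4.0000], [-9.0000, -8.0000]] (det J = 12.0000).
Solving J·Δ = −F gives Δ = (-3.3333, 6.0000).
Then the next iterate is (x₁, x₂)₁ = (-5.3333, 3.0000).

(-5.3333, 3.0000)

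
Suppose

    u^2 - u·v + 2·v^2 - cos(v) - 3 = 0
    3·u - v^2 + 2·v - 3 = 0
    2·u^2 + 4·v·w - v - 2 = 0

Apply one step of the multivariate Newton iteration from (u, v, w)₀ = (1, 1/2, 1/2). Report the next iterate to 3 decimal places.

At (1, 1/2, 1/2): F = (-2.87758, 0.750, 0.500).
Jacobian J = [[2·u - v, -u + 4·v + sin(v), 0], [3, -2·v + 2, 0], [4·u, 4·w - 1, 4·v]].
At the point, J = [[1.500, 1.47943, 0.000], [3.000, 1.000, 0.000], [4.000, 1.000, 2.000]] (det J = -5.87655).
Solving J·Δ = −F gives Δ = (-1.357, 3.321, 0.803).
Then the next iterate is (u, v, w)₁ = (-0.357, 3.821, 1.303).

(-0.357, 3.821, 1.303)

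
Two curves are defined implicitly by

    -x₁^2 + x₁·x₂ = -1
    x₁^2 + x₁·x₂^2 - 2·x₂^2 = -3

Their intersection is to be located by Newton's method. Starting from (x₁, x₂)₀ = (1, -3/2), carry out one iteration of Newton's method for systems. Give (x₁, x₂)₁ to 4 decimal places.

At (1, -3/2): F = (-1.5000, 1.7500).
Jacobian J = [[-2·x₁ + x₂, x₁], [2·x₁ + x₂^2, 2·x₁·x₂ - 4·x₂]].
At the point, J = [[-3.5000, 1.0000], [4.2500, 3.0000]] (det J = -14.7500).
Solving J·Δ = −F gives Δ = (-0.4237, 0.0169).
Then the next iterate is (x₁, x₂)₁ = (0.5763, -1.4831).

(0.5763, -1.4831)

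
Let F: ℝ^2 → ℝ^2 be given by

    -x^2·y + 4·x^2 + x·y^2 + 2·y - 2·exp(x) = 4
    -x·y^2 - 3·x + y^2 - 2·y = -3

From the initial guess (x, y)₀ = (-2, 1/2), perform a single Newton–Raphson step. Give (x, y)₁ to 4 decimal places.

At (-2, 1/2): F = (10.229329, 8.7500).
Jacobian J = [[-2·x·y + 8·x + y^2 - 2·exp(x), -x^2 + 2·x·y + 2], [-y^2 - 3, -2·x·y + 2·y - 2]].
At the point, J = [[-14.020671, -4.0000], [-3.2500, 1.0000]] (det J = -27.020671).
Solving J·Δ = −F gives Δ = (1.6739, -3.3099).
Then the next iterate is (x, y)₁ = (-0.3261, -2.8099).

(-0.3261, -2.8099)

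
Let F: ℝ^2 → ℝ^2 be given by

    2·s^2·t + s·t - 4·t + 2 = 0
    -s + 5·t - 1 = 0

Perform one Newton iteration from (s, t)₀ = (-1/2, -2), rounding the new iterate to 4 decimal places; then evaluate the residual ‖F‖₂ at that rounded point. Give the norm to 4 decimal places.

At (-1/2, -2): F = (10.0000, -10.5000).
Jacobian J = [[4·s·t + t, 2·s^2 + s - 4], [-1, 5]].
At the point, J = [[2.0000, -4.0000], [-1.0000, 5.0000]] (det J = 6.0000).
Solving J·Δ = −F gives Δ = (-1.3333, 1.8333).
Then the next iterate is (s, t)₁ = (-1.8333, -0.1667).
Re-evaluating at (-1.8333, -0.1667): F = (1.851857, -0.0002), so ‖F‖₂ = 1.8519.

1.8519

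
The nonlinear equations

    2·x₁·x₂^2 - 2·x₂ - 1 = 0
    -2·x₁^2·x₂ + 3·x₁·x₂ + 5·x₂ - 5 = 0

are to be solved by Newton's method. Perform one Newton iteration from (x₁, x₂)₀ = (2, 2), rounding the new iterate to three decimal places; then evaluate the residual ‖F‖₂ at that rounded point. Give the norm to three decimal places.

2.652

At (2, 2): F = (11.000, 1.000).
Jacobian J = [[2·x₂^2, 4·x₁·x₂ - 2], [-4·x₁·x₂ + 3·x₂, -2·x₁^2 + 3·x₁ + 5]].
At the point, J = [[8.000, 14.000], [-10.000, 3.000]] (det J = 164.000).
Solving J·Δ = −F gives Δ = (-0.116, -0.720).
Then the next iterate is (x₁, x₂)₁ = (1.884, 1.280).
Re-evaluating at (1.884, 1.280): F = (2.61349, -0.45205), so ‖F‖₂ = 2.652.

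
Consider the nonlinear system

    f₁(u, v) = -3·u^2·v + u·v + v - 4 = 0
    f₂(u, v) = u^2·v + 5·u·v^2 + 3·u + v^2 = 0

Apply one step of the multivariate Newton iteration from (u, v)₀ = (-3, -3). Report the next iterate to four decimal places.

(-2.1081, -1.8911)

At (-3, -3): F = (83.0000, -162.0000).
Jacobian J = [[-6·u·v + v, -3·u^2 + u + 1], [2·u·v + 5·v^2 + 3, u^2 + 10·u·v + 2·v]].
At the point, J = [[-57.0000, -29.0000], [66.0000, 93.0000]] (det J = -3387.0000).
Solving J·Δ = −F gives Δ = (0.8919, 1.1089).
Then the next iterate is (u, v)₁ = (-2.1081, -1.8911).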